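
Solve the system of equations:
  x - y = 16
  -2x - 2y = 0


Using Cramer's rule:
Determinant D = (1)(-2) - (-2)(-1) = -2 - 2 = -4
Dx = (16)(-2) - (0)(-1) = -32 - 0 = -32
Dy = (1)(0) - (-2)(16) = 0 + 32 = 32
x = Dx/D = -32/-4 = 8
y = Dy/D = 32/-4 = -8

x = 8, y = -8


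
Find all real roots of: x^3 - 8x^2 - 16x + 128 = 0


Let p(x) = x^3 - 8x^2 - 16x + 128. By the rational root theorem (leading coefficient 1), any rational root is an integer divisor of 128: try ±1, ±2, ... in turn.
Test x = 1: value = 105 ≠ 0.
Test x = -1: value = 135 ≠ 0.
Test x = 2: value = 72 ≠ 0.
Test x = -2: value = 120 ≠ 0.
Test x = 4: value = 0 ✓, so (x - 4) is a factor.
Synthetic division by (x - 4): bring down 1; 1(4) - 8 = -4; (-4)(4) - 16 = -32; (-32)(4) + 128 = 0 → quotient x^2 - 4x - 32, remainder 0.
Solve the quadratic x^2 - 4x - 32 = 0: discriminant = (-4)^2 - 4(1)(-32) = 16 + 128 = 144.
sqrt(144) = 12, so x = (4 ± 12)/2: x = 8 or x = -4.

x = -4, x = 4, x = 8


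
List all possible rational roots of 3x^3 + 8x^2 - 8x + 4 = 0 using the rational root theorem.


Rational root theorem: possible roots are ±p/q where:
  p divides the constant term (4): p ∈ {1, 2, 4}
  q divides the leading coefficient (3): q ∈ {1, 3}

All possible rational roots: -4, -2, -4/3, -1, -2/3, -1/3, 1/3, 2/3, 1, 4/3, 2, 4

-4, -2, -4/3, -1, -2/3, -1/3, 1/3, 2/3, 1, 4/3, 2, 4


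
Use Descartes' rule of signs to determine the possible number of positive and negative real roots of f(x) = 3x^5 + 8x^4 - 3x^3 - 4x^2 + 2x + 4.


Descartes' rule of signs:

For positive roots, count sign changes in f(x) = 3x^5 + 8x^4 - 3x^3 - 4x^2 + 2x + 4:
Signs of coefficients: +, +, -, -, +, +
Number of sign changes: 2
Possible positive real roots: 2, 0

For negative roots, examine f(-x) = -3x^5 + 8x^4 + 3x^3 - 4x^2 - 2x + 4:
Signs of coefficients: -, +, +, -, -, +
Number of sign changes: 3
Possible negative real roots: 3, 1

Positive roots: 2 or 0; Negative roots: 3 or 1


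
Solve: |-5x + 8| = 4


An absolute value equation |expr| = 4 gives two cases:
Case 1: -5x + 8 = 4
  -5x = -4, so x = 4/5
Case 2: -5x + 8 = -4
  -5x = -12, so x = 12/5

x = 4/5, x = 12/5


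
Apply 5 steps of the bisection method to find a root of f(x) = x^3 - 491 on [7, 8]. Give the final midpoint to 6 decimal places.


f(x) = x^3 - 491
f(7) = -148 < 0
f(8) = 21 > 0

Step 1: midpoint = (7.000000 + 8.000000)/2 = 7.500000
  f(7.500000) = -69.125000
  f(mid) < 0, so root is in [7.500000, 8.000000]

Step 2: midpoint = (7.500000 + 8.000000)/2 = 7.750000
  f(7.750000) = -25.515625
  f(mid) < 0, so root is in [7.750000, 8.000000]

Step 3: midpoint = (7.750000 + 8.000000)/2 = 7.875000
  f(7.875000) = -2.626953
  f(mid) < 0, so root is in [7.875000, 8.000000]

Step 4: midpoint = (7.875000 + 8.000000)/2 = 7.937500
  f(7.937500) = 9.093506
  f(mid) > 0, so root is in [7.875000, 7.937500]

Step 5: midpoint = (7.875000 + 7.937500)/2 = 7.906250
  f(7.906250) = 3.210114
  f(mid) > 0, so root is in [7.875000, 7.906250]

midpoint = 7.906250


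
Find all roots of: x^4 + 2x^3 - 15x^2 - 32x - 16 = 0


Let p(x) = x^4 + 2x^3 - 15x^2 - 32x - 16. By the rational root theorem (leading coefficient 1), any rational root is an integer divisor of 16: try ±1, ±2, ... in turn.
Test x = 1: value = -60 ≠ 0.
Test x = -1: value = 0 ✓, so (x + 1) is a factor.
Synthetic division by (x + 1): bring down 1; 1(-1) + 2 = 1; 1(-1) - 15 = -16; (-16)(-1) - 32 = -16; (-16)(-1) - 16 = 0 → quotient x^3 + x^2 - 16x - 16, remainder 0.
Continue with the quotient x^3 + x^2 - 16x - 16 (candidates must divide 16; re-test x = -1 first in case it repeats).
Test x = -1: value = 0 ✓, so (x + 1) is a factor.
Synthetic division by (x + 1): bring down 1; 1(-1) + 1 = 0; 0(-1) - 16 = -16; (-16)(-1) - 16 = 0 → quotient x^2 - 16, remainder 0.
Solve the quadratic x^2 - 16 = 0: discriminant = 0^2 - 4(1)(-16) = 0 + 64 = 64.
sqrt(64) = 8, so x = (0 ± 8)/2: x = 4 or x = -4.
Collecting all roots found:

x = -4, x = -1 (multiplicity 2), x = 4


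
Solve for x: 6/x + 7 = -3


Subtract 7 from both sides: 6/x = -10
Multiply both sides by x: 6 = -10 * x
Divide by -10: x = -3/5

x = -3/5


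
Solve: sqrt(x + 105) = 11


Square both sides: x + 105 = 11^2 = 121
x = 121 - 105 = 16
x = 16
Check: sqrt(1*16 + 105) = sqrt(121) = 11 ✓

x = 16


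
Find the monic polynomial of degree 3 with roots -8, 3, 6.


A monic polynomial with roots -8, 3, 6 is:
p(x) = (x + 8)(x - 3)(x - 6)
After multiplying by (x + 8): x + 8
After multiplying by (x - 3): x^2 + 5x - 24
After multiplying by (x - 6): x^3 - x^2 - 54x + 144

x^3 - x^2 - 54x + 144


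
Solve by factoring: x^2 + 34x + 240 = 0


We need two numbers that multiply to 240 and add to 34.
Those numbers are 24 and 10 (since 24 * 10 = 240 and 24 + 10 = 34).
So x^2 + 34x + 240 = (x + 24)(x + 10) = 0
Setting each factor to zero: x = -24 or x = -10

x = -24, x = -10


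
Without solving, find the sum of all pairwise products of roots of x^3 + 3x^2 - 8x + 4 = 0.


By Vieta's formulas for x^3 + bx^2 + cx + d = 0:
  r1 + r2 + r3 = -b/a = -3
  r1*r2 + r1*r3 + r2*r3 = c/a = -8
  r1*r2*r3 = -d/a = -4


Sum of pairwise products = -8


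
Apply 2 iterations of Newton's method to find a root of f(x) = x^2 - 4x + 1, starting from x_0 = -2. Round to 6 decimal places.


Newton's method: x_(n+1) = x_n - f(x_n)/f'(x_n)
f(x) = x^2 - 4x + 1
f'(x) = 2x - 4

Iteration 1:
  f(-2.000000) = 13.000000
  f'(-2.000000) = -8.000000
  x_1 = -2.000000 - (13.000000)/(-8.000000) = -0.375000

Iteration 2:
  f(-0.375000) = 2.640625
  f'(-0.375000) = -4.750000
  x_2 = -0.375000 - (2.640625)/(-4.750000) = 0.180921

x_2 = 0.180921


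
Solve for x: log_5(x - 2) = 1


Convert to exponential form: x - 2 = 5^1 = 5
x = 5 + 2 = 7
Check: log_5(7 - 2) = log_5(5) = log_5(5) = 1 ✓

x = 7


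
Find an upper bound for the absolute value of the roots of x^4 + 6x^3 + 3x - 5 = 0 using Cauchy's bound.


Cauchy's bound: all roots r satisfy |r| <= 1 + max(|a_i/a_n|) for i = 0,...,n-1
where a_n is the leading coefficient.

Coefficients: [1, 6, 0, 3, -5]
Leading coefficient a_n = 1
Ratios |a_i/a_n|: 6, 0, 3, 5
Maximum ratio: 6
Cauchy's bound: |r| <= 1 + 6 = 7

Upper bound = 7


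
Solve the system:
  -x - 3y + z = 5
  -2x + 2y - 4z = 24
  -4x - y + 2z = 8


Using Cramer's rule. Expand each determinant along the first row.
D  = (-1)*[2*2 - (-4)*(-1)] - (-3)*[(-2)*2 - (-4)*(-4)] + 1*[(-2)*(-1) - 2*(-4)]
  = (-1)*(0) - (-3)*(-20) + 1*(10) = -50
Dx = 5*[2*2 - (-4)*(-1)] - (-3)*[24*2 - (-4)*8] + 1*[24*(-1) - 2*8]
  = 5*(0) - (-3)*(80) + 1*(-40) = 200
Dy = (-1)*[24*2 - (-4)*8] - 5*[(-2)*2 - (-4)*(-4)] + 1*[(-2)*8 - 24*(-4)]
  = (-1)*(80) - 5*(-20) + 1*(80) = 100
Dz = (-1)*[2*8 - 24*(-1)] - (-3)*[(-2)*8 - 24*(-4)] + 5*[(-2)*(-1) - 2*(-4)]
  = (-1)*(40) - (-3)*(80) + 5*(10) = 250
x = Dx/D = 200/-50 = -4, y = Dy/D = 100/-50 = -2, z = Dz/D = 250/-50 = -5
Check eq1: (-1)(-4) + (-3)(-2) + (1)(-5) = 5 = 5 ✓
Check eq2: (-2)(-4) + (2)(-2) + (-4)(-5) = 24 = 24 ✓
Check eq3: (-4)(-4) + (-1)(-2) + (2)(-5) = 8 = 8 ✓

x = -4, y = -2, z = -5


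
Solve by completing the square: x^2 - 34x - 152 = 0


Start: x^2 - 34x - 152 = 0
Move constant: x^2 - 34x = 152
Half of -34 is -17, squared is 289
Add 289 to both sides: x^2 - 34x + 289 = 441
(x - 17)^2 = 441
x - 17 = ±21
x = 17 + 21 = 38 or x = 17 - 21 = -4

x = -4, x = 38


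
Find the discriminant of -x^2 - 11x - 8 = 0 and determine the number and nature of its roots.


For ax^2 + bx + c = 0, discriminant D = b^2 - 4ac
Here a = -1, b = -11, c = -8
D = (-11)^2 - 4(-1)(-8) = 121 - 32 = 89

D = 89 > 0 but not a perfect square
The equation has 2 distinct real irrational roots.

Discriminant = 89, 2 distinct real irrational roots


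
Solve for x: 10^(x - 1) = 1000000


Express both sides with the same base.
1000000 = 10^6
Since the bases match, equate exponents: x - 1 = 6
So x = 6 - (-1) = 7

x = 7


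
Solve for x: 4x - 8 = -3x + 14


Starting with: 4x - 8 = -3x + 14
Move all x terms to left: (4 + 3)x = 14 + 8
Simplify: 7x = 22
Divide both sides by 7: x = 22/7

x = 22/7


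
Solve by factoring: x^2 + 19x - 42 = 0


We need two numbers that multiply to -42 and add to 19.
Those numbers are 21 and -2 (since 21 * (-2) = -42 and 21 + (-2) = 19).
So x^2 + 19x - 42 = (x + 21)(x - 2) = 0
Setting each factor to zero: x = -21 or x = 2

x = -21, x = 2


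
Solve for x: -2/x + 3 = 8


Subtract 3 from both sides: -2/x = 5
Multiply both sides by x: -2 = 5 * x
Divide by 5: x = -2/5

x = -2/5


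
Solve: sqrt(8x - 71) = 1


Square both sides: 8x - 71 = 1^2 = 1
8x = 1 + 71 = 72
x = 9
Check: sqrt(8*9 - 71) = sqrt(1) = 1 ✓

x = 9


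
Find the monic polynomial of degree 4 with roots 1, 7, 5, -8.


A monic polynomial with roots 1, 7, 5, -8 is:
p(x) = (x - 1)(x - 7)(x - 5)(x + 8)
After multiplying by (x - 1): x - 1
After multiplying by (x - 7): x^2 - 8x + 7
After multiplying by (x - 5): x^3 - 13x^2 + 47x - 35
After multiplying by (x + 8): x^4 - 5x^3 - 57x^2 + 341x - 280

x^4 - 5x^3 - 57x^2 + 341x - 280


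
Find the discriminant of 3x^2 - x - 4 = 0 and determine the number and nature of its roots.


For ax^2 + bx + c = 0, discriminant D = b^2 - 4ac
Here a = 3, b = -1, c = -4
D = (-1)^2 - 4(3)(-4) = 1 + 48 = 49

D = 49 > 0 and is a perfect square (sqrt = 7)
The equation has 2 distinct real rational roots.

Discriminant = 49, 2 distinct real rational roots


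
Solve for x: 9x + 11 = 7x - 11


Starting with: 9x + 11 = 7x - 11
Move all x terms to left: (9 - 7)x = -11 - 11
Simplify: 2x = -22
Divide both sides by 2: x = -11

x = -11


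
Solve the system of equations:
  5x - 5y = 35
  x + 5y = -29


Using Cramer's rule:
Determinant D = (5)(5) - (1)(-5) = 25 + 5 = 30
Dx = (35)(5) - (-29)(-5) = 175 - 145 = 30
Dy = (5)(-29) - (1)(35) = -145 - 35 = -180
x = Dx/D = 30/30 = 1
y = Dy/D = -180/30 = -6

x = 1, y = -6


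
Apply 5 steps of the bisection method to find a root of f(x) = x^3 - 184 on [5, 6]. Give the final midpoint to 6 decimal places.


f(x) = x^3 - 184
f(5) = -59 < 0
f(6) = 32 > 0

Step 1: midpoint = (5.000000 + 6.000000)/2 = 5.500000
  f(5.500000) = -17.625000
  f(mid) < 0, so root is in [5.500000, 6.000000]

Step 2: midpoint = (5.500000 + 6.000000)/2 = 5.750000
  f(5.750000) = 6.109375
  f(mid) > 0, so root is in [5.500000, 5.750000]

Step 3: midpoint = (5.500000 + 5.750000)/2 = 5.625000
  f(5.625000) = -6.021484
  f(mid) < 0, so root is in [5.625000, 5.750000]

Step 4: midpoint = (5.625000 + 5.750000)/2 = 5.687500
  f(5.687500) = -0.022705
  f(mid) < 0, so root is in [5.687500, 5.750000]

Step 5: midpoint = (5.687500 + 5.750000)/2 = 5.718750
  f(5.718750) = 3.026581
  f(mid) > 0, so root is in [5.687500, 5.718750]

midpoint = 5.718750


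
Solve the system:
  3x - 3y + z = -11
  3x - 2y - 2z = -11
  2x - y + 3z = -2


Using Cramer's rule. Expand each determinant along the first row.
D  = 3*[(-2)*3 - (-2)*(-1)] - (-3)*[3*3 - (-2)*2] + 1*[3*(-1) - (-2)*2]
  = 3*(-8) - (-3)*(13) + 1*(1) = 16
Dx = (-11)*[(-2)*3 - (-2)*(-1)] - (-3)*[(-11)*3 - (-2)*(-2)] + 1*[(-11)*(-1) - (-2)*(-2)]
  = (-11)*(-8) - (-3)*(-37) + 1*(7) = -16
Dy = 3*[(-11)*3 - (-2)*(-2)] - (-11)*[3*3 - (-2)*2] + 1*[3*(-2) - (-11)*2]
  = 3*(-37) - (-11)*(13) + 1*(16) = 48
Dz = 3*[(-2)*(-2) - (-11)*(-1)] - (-3)*[3*(-2) - (-11)*2] + (-11)*[3*(-1) - (-2)*2]
  = 3*(-7) - (-3)*(16) + (-11)*(1) = 16
x = Dx/D = -16/16 = -1, y = Dy/D = 48/16 = 3, z = Dz/D = 16/16 = 1
Check eq1: (3)(-1) + (-3)(3) + (1)(1) = -11 = -11 ✓
Check eq2: (3)(-1) + (-2)(3) + (-2)(1) = -11 = -11 ✓
Check eq3: (2)(-1) + (-1)(3) + (3)(1) = -2 = -2 ✓

x = -1, y = 3, z = 1


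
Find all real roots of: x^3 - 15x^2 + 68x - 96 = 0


Let p(x) = x^3 - 15x^2 + 68x - 96. By the rational root theorem (leading coefficient 1), any rational root is an integer divisor of 96: try ±1, ±2, ... in turn.
Test x = 1: value = -42 ≠ 0.
Test x = -1: value = -180 ≠ 0.
Test x = 2: value = -12 ≠ 0.
Test x = -2: value = -300 ≠ 0.
Test x = 3: value = 0 ✓, so (x - 3) is a factor.
Synthetic division by (x - 3): bring down 1; 1(3) - 15 = -12; (-12)(3) + 68 = 32; 32(3) - 96 = 0 → quotient x^2 - 12x + 32, remainder 0.
Solve the quadratic x^2 - 12x + 32 = 0: discriminant = (-12)^2 - 4(1)(32) = 144 - 128 = 16.
sqrt(16) = 4, so x = (12 ± 4)/2: x = 8 or x = 4.

x = 3, x = 4, x = 8


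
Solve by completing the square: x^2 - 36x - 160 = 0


Start: x^2 - 36x - 160 = 0
Move constant: x^2 - 36x = 160
Half of -36 is -18, squared is 324
Add 324 to both sides: x^2 - 36x + 324 = 484
(x - 18)^2 = 484
x - 18 = ±22
x = 18 + 22 = 40 or x = 18 - 22 = -4

x = -4, x = 40


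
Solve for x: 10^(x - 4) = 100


Express both sides with the same base.
100 = 10^2
Since the bases match, equate exponents: x - 4 = 2
So x = 2 - (-4) = 6

x = 6


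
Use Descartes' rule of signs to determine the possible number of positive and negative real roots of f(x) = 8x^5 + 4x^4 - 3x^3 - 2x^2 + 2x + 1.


Descartes' rule of signs:

For positive roots, count sign changes in f(x) = 8x^5 + 4x^4 - 3x^3 - 2x^2 + 2x + 1:
Signs of coefficients: +, +, -, -, +, +
Number of sign changes: 2
Possible positive real roots: 2, 0

For negative roots, examine f(-x) = -8x^5 + 4x^4 + 3x^3 - 2x^2 - 2x + 1:
Signs of coefficients: -, +, +, -, -, +
Number of sign changes: 3
Possible negative real roots: 3, 1

Positive roots: 2 or 0; Negative roots: 3 or 1


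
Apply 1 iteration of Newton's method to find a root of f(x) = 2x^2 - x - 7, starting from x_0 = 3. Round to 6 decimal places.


Newton's method: x_(n+1) = x_n - f(x_n)/f'(x_n)
f(x) = 2x^2 - x - 7
f'(x) = 4x - 1

Iteration 1:
  f(3.000000) = 8.000000
  f'(3.000000) = 11.000000
  x_1 = 3.000000 - (8.000000)/(11.000000) = 2.272727

x_1 = 2.272727


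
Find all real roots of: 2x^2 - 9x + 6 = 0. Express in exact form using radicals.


Using the quadratic formula: x = (-b ± sqrt(b^2 - 4ac)) / (2a)
Here a = 2, b = -9, c = 6
Discriminant = b^2 - 4ac = (-9)^2 - 4(2)(6) = 81 - 48 = 33
Since discriminant = 33 > 0, there are two real roots.
x = (9 ± sqrt(33)) / 4
Numerically: x ≈ 3.6861 or x ≈ 0.8139

x = (9 + sqrt(33)) / 4 or x = (9 - sqrt(33)) / 4


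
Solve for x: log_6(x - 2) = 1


Convert to exponential form: x - 2 = 6^1 = 6
x = 6 + 2 = 8
Check: log_6(8 - 2) = log_6(6) = log_6(6) = 1 ✓

x = 8


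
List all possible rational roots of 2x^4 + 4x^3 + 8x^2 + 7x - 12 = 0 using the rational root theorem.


Rational root theorem: possible roots are ±p/q where:
  p divides the constant term (-12): p ∈ {1, 2, 3, 4, 6, 12}
  q divides the leading coefficient (2): q ∈ {1, 2}

All possible rational roots: -12, -6, -4, -3, -2, -3/2, -1, -1/2, 1/2, 1, 3/2, 2, 3, 4, 6, 12

-12, -6, -4, -3, -2, -3/2, -1, -1/2, 1/2, 1, 3/2, 2, 3, 4, 6, 12


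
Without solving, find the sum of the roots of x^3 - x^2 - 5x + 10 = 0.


By Vieta's formulas for x^3 + bx^2 + cx + d = 0:
  r1 + r2 + r3 = -b/a = 1
  r1*r2 + r1*r3 + r2*r3 = c/a = -5
  r1*r2*r3 = -d/a = -10


Sum = 1


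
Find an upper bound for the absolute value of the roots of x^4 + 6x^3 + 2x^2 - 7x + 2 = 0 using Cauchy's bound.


Cauchy's bound: all roots r satisfy |r| <= 1 + max(|a_i/a_n|) for i = 0,...,n-1
where a_n is the leading coefficient.

Coefficients: [1, 6, 2, -7, 2]
Leading coefficient a_n = 1
Ratios |a_i/a_n|: 6, 2, 7, 2
Maximum ratio: 7
Cauchy's bound: |r| <= 1 + 7 = 8

Upper bound = 8


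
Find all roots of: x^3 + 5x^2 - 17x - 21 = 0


Let p(x) = x^3 + 5x^2 - 17x - 21. By the rational root theorem (leading coefficient 1), any rational root is an integer divisor of 21: try ±1, ±2, ... in turn.
Test x = 1: value = -32 ≠ 0.
Test x = -1: value = 0 ✓, so (x + 1) is a factor.
Synthetic division by (x + 1): bring down 1; 1(-1) + 5 = 4; 4(-1) - 17 = -21; (-21)(-1) - 21 = 0 → quotient x^2 + 4x - 21, remainder 0.
Solve the quadratic x^2 + 4x - 21 = 0: discriminant = 4^2 - 4(1)(-21) = 16 + 84 = 100.
sqrt(100) = 10, so x = (-4 ± 10)/2: x = 3 or x = -7.
Collecting all roots found:

x = -7, x = -1, x = 3


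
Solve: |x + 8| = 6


An absolute value equation |expr| = 6 gives two cases:
Case 1: x + 8 = 6
  x = -2, so x = -2
Case 2: x + 8 = -6
  x = -14, so x = -14

x = -14, x = -2


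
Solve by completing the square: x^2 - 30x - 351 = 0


Start: x^2 - 30x - 351 = 0
Move constant: x^2 - 30x = 351
Half of -30 is -15, squared is 225
Add 225 to both sides: x^2 - 30x + 225 = 576
(x - 15)^2 = 576
x - 15 = ±24
x = 15 + 24 = 39 or x = 15 - 24 = -9

x = -9, x = 39


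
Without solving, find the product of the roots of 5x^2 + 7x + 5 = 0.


By Vieta's formulas for ax^2 + bx + c = 0:
  Sum of roots = -b/a
  Product of roots = c/a

Here a = 5, b = 7, c = 5
Sum = -(7)/5 = -7/5
Product = 5/5 = 1

Product = 1


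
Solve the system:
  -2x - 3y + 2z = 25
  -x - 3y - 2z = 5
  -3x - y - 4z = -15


Using Cramer's rule. Expand each determinant along the first row.
D  = (-2)*[(-3)*(-4) - (-2)*(-1)] - (-3)*[(-1)*(-4) - (-2)*(-3)] + 2*[(-1)*(-1) - (-3)*(-3)]
  = (-2)*(10) - (-3)*(-2) + 2*(-8) = -42
Dx = 25*[(-3)*(-4) - (-2)*(-1)] - (-3)*[5*(-4) - (-2)*(-15)] + 2*[5*(-1) - (-3)*(-15)]
  = 25*(10) - (-3)*(-50) + 2*(-50) = 0
Dy = (-2)*[5*(-4) - (-2)*(-15)] - 25*[(-1)*(-4) - (-2)*(-3)] + 2*[(-1)*(-15) - 5*(-3)]
  = (-2)*(-50) - 25*(-2) + 2*(30) = 210
Dz = (-2)*[(-3)*(-15) - 5*(-1)] - (-3)*[(-1)*(-15) - 5*(-3)] + 25*[(-1)*(-1) - (-3)*(-3)]
  = (-2)*(50) - (-3)*(30) + 25*(-8) = -210
x = Dx/D = 0/-42 = 0, y = Dy/D = 210/-42 = -5, z = Dz/D = -210/-42 = 5
Check eq1: (-2)(0) + (-3)(-5) + (2)(5) = 25 = 25 ✓
Check eq2: (-1)(0) + (-3)(-5) + (-2)(5) = 5 = 5 ✓
Check eq3: (-3)(0) + (-1)(-5) + (-4)(5) = -15 = -15 ✓

x = 0, y = -5, z = 5


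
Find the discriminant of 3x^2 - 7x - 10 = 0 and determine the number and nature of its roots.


For ax^2 + bx + c = 0, discriminant D = b^2 - 4ac
Here a = 3, b = -7, c = -10
D = (-7)^2 - 4(3)(-10) = 49 + 120 = 169

D = 169 > 0 and is a perfect square (sqrt = 13)
The equation has 2 distinct real rational roots.

Discriminant = 169, 2 distinct real rational roots


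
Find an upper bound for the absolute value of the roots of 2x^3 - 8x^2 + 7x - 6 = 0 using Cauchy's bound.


Cauchy's bound: all roots r satisfy |r| <= 1 + max(|a_i/a_n|) for i = 0,...,n-1
where a_n is the leading coefficient.

Coefficients: [2, -8, 7, -6]
Leading coefficient a_n = 2
Ratios |a_i/a_n|: 4, 7/2, 3
Maximum ratio: 4
Cauchy's bound: |r| <= 1 + 4 = 5

Upper bound = 5


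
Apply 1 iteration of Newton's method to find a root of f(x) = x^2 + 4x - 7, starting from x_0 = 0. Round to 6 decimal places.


Newton's method: x_(n+1) = x_n - f(x_n)/f'(x_n)
f(x) = x^2 + 4x - 7
f'(x) = 2x + 4

Iteration 1:
  f(0.000000) = -7.000000
  f'(0.000000) = 4.000000
  x_1 = 0.000000 - (-7.000000)/(4.000000) = 1.750000

x_1 = 1.750000


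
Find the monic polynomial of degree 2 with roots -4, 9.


A monic polynomial with roots -4, 9 is:
p(x) = (x + 4)(x - 9)
After multiplying by (x + 4): x + 4
After multiplying by (x - 9): x^2 - 5x - 36

x^2 - 5x - 36


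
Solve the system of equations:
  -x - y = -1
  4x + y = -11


Using Cramer's rule:
Determinant D = (-1)(1) - (4)(-1) = -1 + 4 = 3
Dx = (-1)(1) - (-11)(-1) = -1 - 11 = -12
Dy = (-1)(-11) - (4)(-1) = 11 + 4 = 15
x = Dx/D = -12/3 = -4
y = Dy/D = 15/3 = 5

x = -4, y = 5


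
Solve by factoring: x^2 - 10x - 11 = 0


We need two numbers that multiply to -11 and add to -10.
Those numbers are 1 and -11 (since 1 * (-11) = -11 and 1 + (-11) = -10).
So x^2 - 10x - 11 = (x + 1)(x - 11) = 0
Setting each factor to zero: x = -1 or x = 11

x = -1, x = 11


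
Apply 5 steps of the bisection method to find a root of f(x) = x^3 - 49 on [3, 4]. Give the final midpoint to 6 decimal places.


f(x) = x^3 - 49
f(3) = -22 < 0
f(4) = 15 > 0

Step 1: midpoint = (3.000000 + 4.000000)/2 = 3.500000
  f(3.500000) = -6.125000
  f(mid) < 0, so root is in [3.500000, 4.000000]

Step 2: midpoint = (3.500000 + 4.000000)/2 = 3.750000
  f(3.750000) = 3.734375
  f(mid) > 0, so root is in [3.500000, 3.750000]

Step 3: midpoint = (3.500000 + 3.750000)/2 = 3.625000
  f(3.625000) = -1.365234
  f(mid) < 0, so root is in [3.625000, 3.750000]

Step 4: midpoint = (3.625000 + 3.750000)/2 = 3.687500
  f(3.687500) = 1.141357
  f(mid) > 0, so root is in [3.625000, 3.687500]

Step 5: midpoint = (3.625000 + 3.687500)/2 = 3.656250
  f(3.656250) = -0.122650
  f(mid) < 0, so root is in [3.656250, 3.687500]

midpoint = 3.656250


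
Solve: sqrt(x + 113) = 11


Square both sides: x + 113 = 11^2 = 121
x = 121 - 113 = 8
x = 8
Check: sqrt(1*8 + 113) = sqrt(121) = 11 ✓

x = 8


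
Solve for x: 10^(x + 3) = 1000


Express both sides with the same base.
1000 = 10^3
Since the bases match, equate exponents: x + 3 = 3
So x = 3 - (3) = 0

x = 0


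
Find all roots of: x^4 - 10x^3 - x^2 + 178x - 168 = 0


Let p(x) = x^4 - 10x^3 - x^2 + 178x - 168. By the rational root theorem (leading coefficient 1), any rational root is an integer divisor of 168: try ±1, ±2, ... in turn.
Test x = 1: value = 0 ✓, so (x - 1) is a factor.
Synthetic division by (x - 1): bring down 1; 1(1) - 10 = -9; (-9)(1) - 1 = -10; (-10)(1) + 178 = 168; 168(1) - 168 = 0 → quotient x^3 - 9x^2 - 10x + 168, remainder 0.
Continue with the quotient x^3 - 9x^2 - 10x + 168 (candidates must divide 168; re-test x = 1 first in case it repeats).
Test x = 1: value = 150 ≠ 0.
Test x = -1: value = 168 ≠ 0.
Test x = 2: value = 120 ≠ 0.
Test x = -2: value = 144 ≠ 0.
Test x = 3: value = 84 ≠ 0.
Test x = -3: value = 90 ≠ 0.
Test x = 4: value = 48 ≠ 0.
Test x = -4: value = 0 ✓, so (x + 4) is a factor.
Synthetic division by (x + 4): bring down 1; 1(-4) - 9 = -13; (-13)(-4) - 10 = 42; 42(-4) + 168 = 0 → quotient x^2 - 13x + 42, remainder 0.
Solve the quadratic x^2 - 13x + 42 = 0: discriminant = (-13)^2 - 4(1)(42) = 169 - 168 = 1.
sqrt(1) = 1, so x = (13 ± 1)/2: x = 7 or x = 6.
Collecting all roots found:

x = -4, x = 1, x = 6, x = 7


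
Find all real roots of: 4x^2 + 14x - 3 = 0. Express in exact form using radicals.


Using the quadratic formula: x = (-b ± sqrt(b^2 - 4ac)) / (2a)
Here a = 4, b = 14, c = -3
Discriminant = b^2 - 4ac = 14^2 - 4(4)(-3) = 196 + 48 = 244
Since discriminant = 244 > 0, there are two real roots.
x = (-14 ± 2*sqrt(61)) / 8
Simplifying: x = (-7 ± sqrt(61)) / 4
Numerically: x ≈ 0.2026 or x ≈ -3.7026

x = (-7 + sqrt(61)) / 4 or x = (-7 - sqrt(61)) / 4


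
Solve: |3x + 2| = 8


An absolute value equation |expr| = 8 gives two cases:
Case 1: 3x + 2 = 8
  3x = 6, so x = 2
Case 2: 3x + 2 = -8
  3x = -10, so x = -10/3

x = -10/3, x = 2


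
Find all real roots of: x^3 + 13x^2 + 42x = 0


The constant term is 0, so x = 0 is a root. Factor out x:
  x(x^2 + 13x + 42) = 0
Solve the quadratic x^2 + 13x + 42 = 0: discriminant = 13^2 - 4(1)(42) = 169 - 168 = 1.
sqrt(1) = 1, so x = (-13 ± 1)/2: x = -6 or x = -7.

x = -7, x = -6, x = 0


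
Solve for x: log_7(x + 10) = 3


Convert to exponential form: x + 10 = 7^3 = 343
x = 343 - 10 = 333
Check: log_7(333 + 10) = log_7(343) = log_7(343) = 3 ✓

x = 333


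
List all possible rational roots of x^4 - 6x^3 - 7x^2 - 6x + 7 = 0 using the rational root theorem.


Rational root theorem: possible roots are ±p/q where:
  p divides the constant term (7): p ∈ {1, 7}
  q divides the leading coefficient (1): q ∈ {1}

All possible rational roots: -7, -1, 1, 7

-7, -1, 1, 7


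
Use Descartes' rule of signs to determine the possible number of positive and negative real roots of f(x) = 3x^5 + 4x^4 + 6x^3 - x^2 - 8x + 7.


Descartes' rule of signs:

For positive roots, count sign changes in f(x) = 3x^5 + 4x^4 + 6x^3 - x^2 - 8x + 7:
Signs of coefficients: +, +, +, -, -, +
Number of sign changes: 2
Possible positive real roots: 2, 0

For negative roots, examine f(-x) = -3x^5 + 4x^4 - 6x^3 - x^2 + 8x + 7:
Signs of coefficients: -, +, -, -, +, +
Number of sign changes: 3
Possible negative real roots: 3, 1

Positive roots: 2 or 0; Negative roots: 3 or 1


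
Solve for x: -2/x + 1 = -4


Subtract 1 from both sides: -2/x = -5
Multiply both sides by x: -2 = -5 * x
Divide by -5: x = 2/5

x = 2/5


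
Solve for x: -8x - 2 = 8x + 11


Starting with: -8x - 2 = 8x + 11
Move all x terms to left: (-8 - 8)x = 11 + 2
Simplify: -16x = 13
Divide both sides by -16: x = -13/16

x = -13/16


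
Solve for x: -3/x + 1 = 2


Subtract 1 from both sides: -3/x = 1
Multiply both sides by x: -3 = 1 * x
Divide by 1: x = -3

x = -3


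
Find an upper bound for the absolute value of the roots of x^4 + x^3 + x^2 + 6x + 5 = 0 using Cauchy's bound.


Cauchy's bound: all roots r satisfy |r| <= 1 + max(|a_i/a_n|) for i = 0,...,n-1
where a_n is the leading coefficient.

Coefficients: [1, 1, 1, 6, 5]
Leading coefficient a_n = 1
Ratios |a_i/a_n|: 1, 1, 6, 5
Maximum ratio: 6
Cauchy's bound: |r| <= 1 + 6 = 7

Upper bound = 7


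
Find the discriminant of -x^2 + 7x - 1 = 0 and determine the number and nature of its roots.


For ax^2 + bx + c = 0, discriminant D = b^2 - 4ac
Here a = -1, b = 7, c = -1
D = (7)^2 - 4(-1)(-1) = 49 - 4 = 45

D = 45 > 0 but not a perfect square
The equation has 2 distinct real irrational roots.

Discriminant = 45, 2 distinct real irrational roots


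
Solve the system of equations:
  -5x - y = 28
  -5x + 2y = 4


Using Cramer's rule:
Determinant D = (-5)(2) - (-5)(-1) = -10 - 5 = -15
Dx = (28)(2) - (4)(-1) = 56 + 4 = 60
Dy = (-5)(4) - (-5)(28) = -20 + 140 = 120
x = Dx/D = 60/-15 = -4
y = Dy/D = 120/-15 = -8

x = -4, y = -8


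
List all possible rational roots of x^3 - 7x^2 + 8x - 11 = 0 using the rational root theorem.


Rational root theorem: possible roots are ±p/q where:
  p divides the constant term (-11): p ∈ {1, 11}
  q divides the leading coefficient (1): q ∈ {1}

All possible rational roots: -11, -1, 1, 11

-11, -1, 1, 11


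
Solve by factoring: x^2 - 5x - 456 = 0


We need two numbers that multiply to -456 and add to -5.
Those numbers are -24 and 19 (since (-24) * 19 = -456 and (-24) + 19 = -5).
So x^2 - 5x - 456 = (x - 24)(x + 19) = 0
Setting each factor to zero: x = 24 or x = -19

x = -19, x = 24


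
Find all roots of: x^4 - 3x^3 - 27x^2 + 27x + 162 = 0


Let p(x) = x^4 - 3x^3 - 27x^2 + 27x + 162. By the rational root theorem (leading coefficient 1), any rational root is an integer divisor of 162: try ±1, ±2, ... in turn.
Test x = 1: value = 160 ≠ 0.
Test x = -1: value = 112 ≠ 0.
Test x = 2: value = 100 ≠ 0.
Test x = -2: value = 40 ≠ 0.
Test x = 3: value = 0 ✓, so (x - 3) is a factor.
Synthetic division by (x - 3): bring down 1; 1(3) - 3 = 0; 0(3) - 27 = -27; (-27)(3) + 27 = -54; (-54)(3) + 162 = 0 → quotient x^3 - 27x - 54, remainder 0.
Continue with the quotient x^3 - 27x - 54 (candidates must divide 54; re-test x = 3 first in case it repeats).
Test x = 3: value = -108 ≠ 0.
Test x = -3: value = 0 ✓, so (x + 3) is a factor.
Synthetic division by (x + 3): bring down 1; 1(-3) + 0 = -3; (-3)(-3) - 27 = -18; (-18)(-3) - 54 = 0 → quotient x^2 - 3x - 18, remainder 0.
Solve the quadratic x^2 - 3x - 18 = 0: discriminant = (-3)^2 - 4(1)(-18) = 9 + 72 = 81.
sqrt(81) = 9, so x = (3 ± 9)/2: x = 6 or x = -3.
Collecting all roots found:

x = -3 (multiplicity 2), x = 3, x = 6


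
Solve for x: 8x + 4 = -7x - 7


Starting with: 8x + 4 = -7x - 7
Move all x terms to left: (8 + 7)x = -7 - 4
Simplify: 15x = -11
Divide both sides by 15: x = -11/15

x = -11/15


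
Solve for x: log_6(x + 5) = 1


Convert to exponential form: x + 5 = 6^1 = 6
x = 6 - 5 = 1
Check: log_6(1 + 5) = log_6(6) = log_6(6) = 1 ✓

x = 1


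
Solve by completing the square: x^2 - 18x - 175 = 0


Start: x^2 - 18x - 175 = 0
Move constant: x^2 - 18x = 175
Half of -18 is -9, squared is 81
Add 81 to both sides: x^2 - 18x + 81 = 256
(x - 9)^2 = 256
x - 9 = ±16
x = 9 + 16 = 25 or x = 9 - 16 = -7

x = -7, x = 25


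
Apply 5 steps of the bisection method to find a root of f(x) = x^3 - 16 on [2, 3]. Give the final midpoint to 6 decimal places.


f(x) = x^3 - 16
f(2) = -8 < 0
f(3) = 11 > 0

Step 1: midpoint = (2.000000 + 3.000000)/2 = 2.500000
  f(2.500000) = -0.375000
  f(mid) < 0, so root is in [2.500000, 3.000000]

Step 2: midpoint = (2.500000 + 3.000000)/2 = 2.750000
  f(2.750000) = 4.796875
  f(mid) > 0, so root is in [2.500000, 2.750000]

Step 3: midpoint = (2.500000 + 2.750000)/2 = 2.625000
  f(2.625000) = 2.087891
  f(mid) > 0, so root is in [2.500000, 2.625000]

Step 4: midpoint = (2.500000 + 2.625000)/2 = 2.562500
  f(2.562500) = 0.826416
  f(mid) > 0, so root is in [2.500000, 2.562500]

Step 5: midpoint = (2.500000 + 2.562500)/2 = 2.531250
  f(2.531250) = 0.218292
  f(mid) > 0, so root is in [2.500000, 2.531250]

midpoint = 2.531250


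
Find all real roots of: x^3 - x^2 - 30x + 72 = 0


Let p(x) = x^3 - x^2 - 30x + 72. By the rational root theorem (leading coefficient 1), any rational root is an integer divisor of 72: try ±1, ±2, ... in turn.
Test x = 1: value = 42 ≠ 0.
Test x = -1: value = 100 ≠ 0.
Test x = 2: value = 16 ≠ 0.
Test x = -2: value = 120 ≠ 0.
Test x = 3: value = 0 ✓, so (x - 3) is a factor.
Synthetic division by (x - 3): bring down 1; 1(3) - 1 = 2; 2(3) - 30 = -24; (-24)(3) + 72 = 0 → quotient x^2 + 2x - 24, remainder 0.
Solve the quadratic x^2 + 2x - 24 = 0: discriminant = 2^2 - 4(1)(-24) = 4 + 96 = 100.
sqrt(100) = 10, so x = (-2 ± 10)/2: x = 4 or x = -6.

x = -6, x = 3, x = 4


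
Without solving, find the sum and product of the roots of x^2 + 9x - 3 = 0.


By Vieta's formulas for ax^2 + bx + c = 0:
  Sum of roots = -b/a
  Product of roots = c/a

Here a = 1, b = 9, c = -3
Sum = -(9)/1 = -9
Product = -3/1 = -3

Sum = -9, Product = -3


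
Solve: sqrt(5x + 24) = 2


Square both sides: 5x + 24 = 2^2 = 4
5x = 4 - 24 = -20
x = -4
Check: sqrt(5*(-4) + 24) = sqrt(4) = 2 ✓

x = -4


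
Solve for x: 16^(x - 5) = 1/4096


Express both sides with the same base.
1/4096 = 16^(-3)
Since the bases match, equate exponents: x - 5 = -3
So x = -3 - (-5) = 2

x = 2


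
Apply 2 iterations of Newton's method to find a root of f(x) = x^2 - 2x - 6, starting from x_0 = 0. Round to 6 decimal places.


Newton's method: x_(n+1) = x_n - f(x_n)/f'(x_n)
f(x) = x^2 - 2x - 6
f'(x) = 2x - 2

Iteration 1:
  f(0.000000) = -6.000000
  f'(0.000000) = -2.000000
  x_1 = 0.000000 - (-6.000000)/(-2.000000) = -3.000000

Iteration 2:
  f(-3.000000) = 9.000000
  f'(-3.000000) = -8.000000
  x_2 = -3.000000 - (9.000000)/(-8.000000) = -1.875000

x_2 = -1.875000


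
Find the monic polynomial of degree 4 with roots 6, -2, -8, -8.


A monic polynomial with roots 6, -2, -8, -8 is:
p(x) = (x - 6)(x + 2)(x + 8)(x + 8)
After multiplying by (x - 6): x - 6
After multiplying by (x + 2): x^2 - 4x - 12
After multiplying by (x + 8): x^3 + 4x^2 - 44x - 96
After multiplying by (x + 8): x^4 + 12x^3 - 12x^2 - 448x - 768

x^4 + 12x^3 - 12x^2 - 448x - 768


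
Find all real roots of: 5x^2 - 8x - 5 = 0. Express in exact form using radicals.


Using the quadratic formula: x = (-b ± sqrt(b^2 - 4ac)) / (2a)
Here a = 5, b = -8, c = -5
Discriminant = b^2 - 4ac = (-8)^2 - 4(5)(-5) = 64 + 100 = 164
Since discriminant = 164 > 0, there are two real roots.
x = (8 ± 2*sqrt(41)) / 10
Simplifying: x = (4 ± sqrt(41)) / 5
Numerically: x ≈ 2.0806 or x ≈ -0.4806

x = (4 + sqrt(41)) / 5 or x = (4 - sqrt(41)) / 5


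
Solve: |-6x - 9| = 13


An absolute value equation |expr| = 13 gives two cases:
Case 1: -6x - 9 = 13
  -6x = 22, so x = -11/3
Case 2: -6x - 9 = -13
  -6x = -4, so x = 2/3

x = -11/3, x = 2/3


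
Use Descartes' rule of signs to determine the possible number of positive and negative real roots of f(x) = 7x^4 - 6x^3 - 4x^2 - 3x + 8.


Descartes' rule of signs:

For positive roots, count sign changes in f(x) = 7x^4 - 6x^3 - 4x^2 - 3x + 8:
Signs of coefficients: +, -, -, -, +
Number of sign changes: 2
Possible positive real roots: 2, 0

For negative roots, examine f(-x) = 7x^4 + 6x^3 - 4x^2 + 3x + 8:
Signs of coefficients: +, +, -, +, +
Number of sign changes: 2
Possible negative real roots: 2, 0

Positive roots: 2 or 0; Negative roots: 2 or 0


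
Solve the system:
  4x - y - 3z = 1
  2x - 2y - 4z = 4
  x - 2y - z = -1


Using Cramer's rule. Expand each determinant along the first row.
D  = 4*[(-2)*(-1) - (-4)*(-2)] - (-1)*[2*(-1) - (-4)*1] + (-3)*[2*(-2) - (-2)*1]
  = 4*(-6) - (-1)*(2) + (-3)*(-2) = -16
Dx = 1*[(-2)*(-1) - (-4)*(-2)] - (-1)*[4*(-1) - (-4)*(-1)] + (-3)*[4*(-2) - (-2)*(-1)]
  = 1*(-6) - (-1)*(-8) + (-3)*(-10) = 16
Dy = 4*[4*(-1) - (-4)*(-1)] - 1*[2*(-1) - (-4)*1] + (-3)*[2*(-1) - 4*1]
  = 4*(-8) - 1*(2) + (-3)*(-6) = -16
Dz = 4*[(-2)*(-1) - 4*(-2)] - (-1)*[2*(-1) - 4*1] + 1*[2*(-2) - (-2)*1]
  = 4*(10) - (-1)*(-6) + 1*(-2) = 32
x = Dx/D = 16/-16 = -1, y = Dy/D = -16/-16 = 1, z = Dz/D = 32/-16 = -2
Check eq1: (4)(-1) + (-1)(1) + (-3)(-2) = 1 = 1 ✓
Check eq2: (2)(-1) + (-2)(1) + (-4)(-2) = 4 = 4 ✓
Check eq3: (1)(-1) + (-2)(1) + (-1)(-2) = -1 = -1 ✓

x = -1, y = 1, z = -2


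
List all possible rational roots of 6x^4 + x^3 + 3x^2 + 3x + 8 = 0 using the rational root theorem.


Rational root theorem: possible roots are ±p/q where:
  p divides the constant term (8): p ∈ {1, 2, 4, 8}
  q divides the leading coefficient (6): q ∈ {1, 2, 3, 6}

All possible rational roots: -8, -4, -8/3, -2, -4/3, -1, -2/3, -1/2, -1/3, -1/6, 1/6, 1/3, 1/2, 2/3, 1, 4/3, 2, 8/3, 4, 8

-8, -4, -8/3, -2, -4/3, -1, -2/3, -1/2, -1/3, -1/6, 1/6, 1/3, 1/2, 2/3, 1, 4/3, 2, 8/3, 4, 8


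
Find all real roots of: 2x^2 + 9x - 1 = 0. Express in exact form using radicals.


Using the quadratic formula: x = (-b ± sqrt(b^2 - 4ac)) / (2a)
Here a = 2, b = 9, c = -1
Discriminant = b^2 - 4ac = 9^2 - 4(2)(-1) = 81 + 8 = 89
Since discriminant = 89 > 0, there are two real roots.
x = (-9 ± sqrt(89)) / 4
Numerically: x ≈ 0.1085 or x ≈ -4.6085

x = (-9 + sqrt(89)) / 4 or x = (-9 - sqrt(89)) / 4


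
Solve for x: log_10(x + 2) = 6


Convert to exponential form: x + 2 = 10^6 = 1000000
x = 1000000 - 2 = 999998
Check: log_10(999998 + 2) = log_10(1000000) = log_10(1000000) = 6 ✓

x = 999998


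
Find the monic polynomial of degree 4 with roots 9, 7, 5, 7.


A monic polynomial with roots 9, 7, 5, 7 is:
p(x) = (x - 9)(x - 7)(x - 5)(x - 7)
After multiplying by (x - 9): x - 9
After multiplying by (x - 7): x^2 - 16x + 63
After multiplying by (x - 5): x^3 - 21x^2 + 143x - 315
After multiplying by (x - 7): x^4 - 28x^3 + 290x^2 - 1316x + 2205

x^4 - 28x^3 + 290x^2 - 1316x + 2205


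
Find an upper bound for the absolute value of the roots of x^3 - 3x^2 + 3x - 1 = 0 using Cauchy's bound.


Cauchy's bound: all roots r satisfy |r| <= 1 + max(|a_i/a_n|) for i = 0,...,n-1
where a_n is the leading coefficient.

Coefficients: [1, -3, 3, -1]
Leading coefficient a_n = 1
Ratios |a_i/a_n|: 3, 3, 1
Maximum ratio: 3
Cauchy's bound: |r| <= 1 + 3 = 4

Upper bound = 4


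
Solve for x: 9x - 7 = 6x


Starting with: 9x - 7 = 6x
Move all x terms to left: (9 - 6)x = 0 + 7
Simplify: 3x = 7
Divide both sides by 3: x = 7/3

x = 7/3


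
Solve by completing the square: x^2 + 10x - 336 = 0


Start: x^2 + 10x - 336 = 0
Move constant: x^2 + 10x = 336
Half of 10 is 5, squared is 25
Add 25 to both sides: x^2 + 10x + 25 = 361
(x + 5)^2 = 361
x + 5 = ±19
x = -5 + 19 = 14 or x = -5 - 19 = -24

x = -24, x = 14


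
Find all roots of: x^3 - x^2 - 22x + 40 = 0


Let p(x) = x^3 - x^2 - 22x + 40. By the rational root theorem (leading coefficient 1), any rational root is an integer divisor of 40: try ±1, ±2, ... in turn.
Test x = 1: value = 18 ≠ 0.
Test x = -1: value = 60 ≠ 0.
Test x = 2: value = 0 ✓, so (x - 2) is a factor.
Synthetic division by (x - 2): bring down 1; 1(2) - 1 = 1; 1(2) - 22 = -20; (-20)(2) + 40 = 0 → quotient x^2 + x - 20, remainder 0.
Solve the quadratic x^2 + x - 20 = 0: discriminant = 1^2 - 4(1)(-20) = 1 + 80 = 81.
sqrt(81) = 9, so x = (-1 ± 9)/2: x = 4 or x = -5.
Collecting all roots found:

x = -5, x = 2, x = 4


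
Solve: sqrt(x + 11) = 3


Square both sides: x + 11 = 3^2 = 9
x = 9 - 11 = -2
x = -2
Check: sqrt(1*(-2) + 11) = sqrt(9) = 3 ✓

x = -2


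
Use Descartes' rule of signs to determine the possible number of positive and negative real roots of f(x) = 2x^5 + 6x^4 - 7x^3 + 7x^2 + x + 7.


Descartes' rule of signs:

For positive roots, count sign changes in f(x) = 2x^5 + 6x^4 - 7x^3 + 7x^2 + x + 7:
Signs of coefficients: +, +, -, +, +, +
Number of sign changes: 2
Possible positive real roots: 2, 0

For negative roots, examine f(-x) = -2x^5 + 6x^4 + 7x^3 + 7x^2 - x + 7:
Signs of coefficients: -, +, +, +, -, +
Number of sign changes: 3
Possible negative real roots: 3, 1

Positive roots: 2 or 0; Negative roots: 3 or 1


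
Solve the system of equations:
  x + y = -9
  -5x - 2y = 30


Using Cramer's rule:
Determinant D = (1)(-2) - (-5)(1) = -2 + 5 = 3
Dx = (-9)(-2) - (30)(1) = 18 - 30 = -12
Dy = (1)(30) - (-5)(-9) = 30 - 45 = -15
x = Dx/D = -12/3 = -4
y = Dy/D = -15/3 = -5

x = -4, y = -5


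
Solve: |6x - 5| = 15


An absolute value equation |expr| = 15 gives two cases:
Case 1: 6x - 5 = 15
  6x = 20, so x = 10/3
Case 2: 6x - 5 = -15
  6x = -10, so x = -5/3

x = -5/3, x = 10/3


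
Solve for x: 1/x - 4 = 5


Subtract -4 from both sides: 1/x = 9
Multiply both sides by x: 1 = 9 * x
Divide by 9: x = 1/9

x = 1/9


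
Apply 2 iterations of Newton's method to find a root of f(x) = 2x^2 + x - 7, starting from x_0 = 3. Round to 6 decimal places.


Newton's method: x_(n+1) = x_n - f(x_n)/f'(x_n)
f(x) = 2x^2 + x - 7
f'(x) = 4x + 1

Iteration 1:
  f(3.000000) = 14.000000
  f'(3.000000) = 13.000000
  x_1 = 3.000000 - (14.000000)/(13.000000) = 1.923077

Iteration 2:
  f(1.923077) = 2.319527
  f'(1.923077) = 8.692308
  x_2 = 1.923077 - (2.319527)/(8.692308) = 1.656229

x_2 = 1.656229


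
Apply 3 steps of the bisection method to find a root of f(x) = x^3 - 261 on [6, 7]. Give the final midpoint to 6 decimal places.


f(x) = x^3 - 261
f(6) = -45 < 0
f(7) = 82 > 0

Step 1: midpoint = (6.000000 + 7.000000)/2 = 6.500000
  f(6.500000) = 13.625000
  f(mid) > 0, so root is in [6.000000, 6.500000]

Step 2: midpoint = (6.000000 + 6.500000)/2 = 6.250000
  f(6.250000) = -16.859375
  f(mid) < 0, so root is in [6.250000, 6.500000]

Step 3: midpoint = (6.250000 + 6.500000)/2 = 6.375000
  f(6.375000) = -1.916016
  f(mid) < 0, so root is in [6.375000, 6.500000]

midpoint = 6.375000


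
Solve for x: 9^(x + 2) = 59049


Express both sides with the same base.
59049 = 9^5
Since the bases match, equate exponents: x + 2 = 5
So x = 5 - (2) = 3

x = 3


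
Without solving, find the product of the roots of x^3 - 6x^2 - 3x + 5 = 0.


By Vieta's formulas for x^3 + bx^2 + cx + d = 0:
  r1 + r2 + r3 = -b/a = 6
  r1*r2 + r1*r3 + r2*r3 = c/a = -3
  r1*r2*r3 = -d/a = -5


Product = -5


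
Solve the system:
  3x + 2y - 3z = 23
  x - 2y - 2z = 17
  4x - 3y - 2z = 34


Using Cramer's rule. Expand each determinant along the first row.
D  = 3*[(-2)*(-2) - (-2)*(-3)] - 2*[1*(-2) - (-2)*4] + (-3)*[1*(-3) - (-2)*4]
  = 3*(-2) - 2*(6) + (-3)*(5) = -33
Dx = 23*[(-2)*(-2) - (-2)*(-3)] - 2*[17*(-2) - (-2)*34] + (-3)*[17*(-3) - (-2)*34]
  = 23*(-2) - 2*(34) + (-3)*(17) = -165
Dy = 3*[17*(-2) - (-2)*34] - 23*[1*(-2) - (-2)*4] + (-3)*[1*34 - 17*4]
  = 3*(34) - 23*(6) + (-3)*(-34) = 66
Dz = 3*[(-2)*34 - 17*(-3)] - 2*[1*34 - 17*4] + 23*[1*(-3) - (-2)*4]
  = 3*(-17) - 2*(-34) + 23*(5) = 132
x = Dx/D = -165/-33 = 5, y = Dy/D = 66/-33 = -2, z = Dz/D = 132/-33 = -4
Check eq1: (3)(5) + (2)(-2) + (-3)(-4) = 23 = 23 ✓
Check eq2: (1)(5) + (-2)(-2) + (-2)(-4) = 17 = 17 ✓
Check eq3: (4)(5) + (-3)(-2) + (-2)(-4) = 34 = 34 ✓

x = 5, y = -2, z = -4


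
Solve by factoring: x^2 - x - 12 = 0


We need two numbers that multiply to -12 and add to -1.
Those numbers are 3 and -4 (since 3 * (-4) = -12 and 3 + (-4) = -1).
So x^2 - x - 12 = (x + 3)(x - 4) = 0
Setting each factor to zero: x = -3 or x = 4

x = -3, x = 4


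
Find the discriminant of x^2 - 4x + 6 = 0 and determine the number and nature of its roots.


For ax^2 + bx + c = 0, discriminant D = b^2 - 4ac
Here a = 1, b = -4, c = 6
D = (-4)^2 - 4(1)(6) = 16 - 24 = -8

D = -8 < 0
The equation has no real roots (2 complex conjugate roots).

Discriminant = -8, no real roots (2 complex conjugate roots)
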